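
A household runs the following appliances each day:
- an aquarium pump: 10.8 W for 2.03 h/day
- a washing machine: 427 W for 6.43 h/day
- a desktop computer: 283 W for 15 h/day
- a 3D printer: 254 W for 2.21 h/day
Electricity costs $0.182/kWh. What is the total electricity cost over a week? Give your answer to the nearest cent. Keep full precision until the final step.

aquarium pump: 10.8 W × 2.03 h × 7 d = 153 Wh = 0.1535 kWh
washing machine: 427 W × 6.43 h × 7 d = 19,219 Wh = 19.22 kWh
desktop computer: 283 W × 15 h × 7 d = 29,715 Wh = 29.71 kWh
3D printer: 254 W × 2.21 h × 7 d = 3,929 Wh = 3.929 kWh
Total energy = 0.1535 + 19.22 + 29.71 + 3.929 = 53.02 kWh
Cost = 53.02 kWh × $0.182 = $9.65

$9.65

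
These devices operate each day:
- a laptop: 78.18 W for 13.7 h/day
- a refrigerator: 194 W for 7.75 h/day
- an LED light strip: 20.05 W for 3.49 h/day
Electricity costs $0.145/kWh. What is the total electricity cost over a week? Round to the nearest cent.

$2.68

laptop: 78.18 W × 13.7 h × 7 d = 7,497 Wh = 7.497 kWh
refrigerator: 194 W × 7.75 h × 7 d = 10,524 Wh = 10.52 kWh
LED light strip: 20.05 W × 3.49 h × 7 d = 490 Wh = 0.4898 kWh
Total energy = 7.497 + 10.52 + 0.4898 = 18.51 kWh
Cost = 18.51 kWh × $0.145 = $2.68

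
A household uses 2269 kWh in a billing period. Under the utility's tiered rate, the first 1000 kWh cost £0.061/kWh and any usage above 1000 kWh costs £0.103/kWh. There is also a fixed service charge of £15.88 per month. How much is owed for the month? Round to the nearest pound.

£208

First 1000 kWh × £0.061 = £61.00
Remaining 1269 kWh × £0.103 = £130.71
Energy charge = £191.71; + service £15.88 = £207.59 ≈ £208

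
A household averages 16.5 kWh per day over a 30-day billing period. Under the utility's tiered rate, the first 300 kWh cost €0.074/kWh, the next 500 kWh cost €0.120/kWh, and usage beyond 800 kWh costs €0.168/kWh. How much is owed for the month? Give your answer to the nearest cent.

Usage = 16.5 kWh/day × 30 days = 495 kWh
First 300 kWh × €0.074 = €22.20
Next 195 kWh × €0.120 = €23.40
Remaining tier: 0 kWh (not reached)
Total = €45.60

€45.60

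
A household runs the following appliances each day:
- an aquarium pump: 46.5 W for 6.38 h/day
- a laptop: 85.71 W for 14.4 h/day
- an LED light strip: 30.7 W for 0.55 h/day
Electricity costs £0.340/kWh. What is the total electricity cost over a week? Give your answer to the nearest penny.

£3.68

aquarium pump: 46.5 W × 6.38 h × 7 d = 2,077 Wh = 2.077 kWh
laptop: 85.71 W × 14.4 h × 7 d = 8,640 Wh = 8.64 kWh
LED light strip: 30.7 W × 0.55 h × 7 d = 118 Wh = 0.1182 kWh
Total energy = 2.077 + 8.64 + 0.1182 = 10.83 kWh
Cost = 10.83 kWh × £0.340 = £3.68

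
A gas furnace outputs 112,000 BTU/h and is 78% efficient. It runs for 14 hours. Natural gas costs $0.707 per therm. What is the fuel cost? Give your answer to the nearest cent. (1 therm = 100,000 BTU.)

Heat delivered = 112,000 BTU/h × 14 h = 1,568,000 BTU
Gas input = 1,568,000 / 0.780 = 2,010,256 BTU
= 2,010,256 / 100,000 = 20.1 therm
Cost = 20.1 × $0.707/therm = $14.21

$14.21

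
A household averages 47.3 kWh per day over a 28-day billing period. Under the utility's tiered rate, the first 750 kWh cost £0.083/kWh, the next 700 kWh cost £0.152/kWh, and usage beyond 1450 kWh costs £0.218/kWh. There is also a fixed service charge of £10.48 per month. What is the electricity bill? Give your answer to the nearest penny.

Usage = 47.3 kWh/day × 28 days = 1324.4 kWh
First 750 kWh × £0.083 = £62.25
Next 574.4 kWh × £0.152 = £87.31
Remaining tier: 0 kWh (not reached)
Energy charge = £149.56; + service £10.48 = £160.04

£160.04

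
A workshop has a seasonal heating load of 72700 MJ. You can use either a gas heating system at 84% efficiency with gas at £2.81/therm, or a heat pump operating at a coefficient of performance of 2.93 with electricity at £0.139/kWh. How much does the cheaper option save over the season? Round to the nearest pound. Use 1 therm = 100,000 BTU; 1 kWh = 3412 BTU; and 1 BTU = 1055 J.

£1347

Heat load = 72700 MJ = 72,700,000,000 J / 1055 = 68,909,953 BTU
Gas: input = 68,909,953 / 0.84 = 82,035,658 BTU = 820.4 therm → 820.4 × £2.81 = £2,305.20
Heat pump: 68,909,953 BTU / 3412 = 20,200 kWh heat; / 2.93 = 6,893 kWh in → × £0.139 = £958.12
Difference = |£2,305.20 − £958.12| = £1,347.08 ≈ £1347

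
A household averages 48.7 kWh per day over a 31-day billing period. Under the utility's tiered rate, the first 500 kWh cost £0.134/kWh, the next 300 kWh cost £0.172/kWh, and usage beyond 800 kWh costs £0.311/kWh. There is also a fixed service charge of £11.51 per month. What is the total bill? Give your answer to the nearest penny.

Usage = 48.7 kWh/day × 31 days = 1509.7 kWh
First 500 kWh × £0.134 = £67.00
Next 300 kWh × £0.172 = £51.60
Remaining 709.7 kWh × £0.311 = £220.72
Energy charge = £339.32; + service £11.51 = £350.83

£350.83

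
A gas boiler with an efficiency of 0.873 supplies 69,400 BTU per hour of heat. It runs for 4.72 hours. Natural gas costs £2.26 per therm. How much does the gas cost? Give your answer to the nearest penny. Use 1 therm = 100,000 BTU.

£8.48

Heat delivered = 69,400 BTU/h × 4.72 h = 327,568 BTU
Gas input = 327,568 / 0.873 = 375,221 BTU
= 375,221 / 100,000 = 3.752 therm
Cost = 3.752 × £2.26/therm = £8.48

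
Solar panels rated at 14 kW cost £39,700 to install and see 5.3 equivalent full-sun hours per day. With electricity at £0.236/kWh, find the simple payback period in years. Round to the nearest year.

Daily generation = 14 kW × 5.3 h = 74.2 kWh
Annual generation = 74.2 × 365 = 27083 kWh
Annual savings = 27083 × £0.236 = £6,391.59
Payback = £39,700 / £6,391.59 = 6.21 years

6 years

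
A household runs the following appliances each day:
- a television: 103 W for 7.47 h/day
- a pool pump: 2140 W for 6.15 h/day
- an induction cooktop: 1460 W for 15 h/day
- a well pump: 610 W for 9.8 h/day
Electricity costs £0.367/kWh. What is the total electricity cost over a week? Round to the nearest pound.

£107

television: 103 W × 7.47 h × 7 d = 5,386 Wh = 5.386 kWh
pool pump: 2140 W × 6.15 h × 7 d = 92,127 Wh = 92.13 kWh
induction cooktop: 1460 W × 15 h × 7 d = 153,300 Wh = 153.3 kWh
well pump: 610 W × 9.8 h × 7 d = 41,846 Wh = 41.85 kWh
Total energy = 5.386 + 92.13 + 153.3 + 41.85 = 292.7 kWh
Cost = 292.7 kWh × £0.367 = £107.41 ≈ £107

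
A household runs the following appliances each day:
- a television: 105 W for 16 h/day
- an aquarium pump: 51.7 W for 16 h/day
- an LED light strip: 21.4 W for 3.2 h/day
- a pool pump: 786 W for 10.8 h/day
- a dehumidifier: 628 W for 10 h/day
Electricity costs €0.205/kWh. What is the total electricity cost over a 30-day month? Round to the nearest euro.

€107

television: 105 W × 16 h × 30 d = 50,400 Wh = 50.4 kWh
aquarium pump: 51.7 W × 16 h × 30 d = 24,816 Wh = 24.82 kWh
LED light strip: 21.4 W × 3.2 h × 30 d = 2,054 Wh = 2.054 kWh
pool pump: 786 W × 10.8 h × 30 d = 254,664 Wh = 254.7 kWh
dehumidifier: 628 W × 10 h × 30 d = 188,400 Wh = 188.4 kWh
Total energy = 50.4 + 24.82 + 2.054 + 254.7 + 188.4 = 520.3 kWh
Cost = 520.3 kWh × €0.205 = €106.67 ≈ €107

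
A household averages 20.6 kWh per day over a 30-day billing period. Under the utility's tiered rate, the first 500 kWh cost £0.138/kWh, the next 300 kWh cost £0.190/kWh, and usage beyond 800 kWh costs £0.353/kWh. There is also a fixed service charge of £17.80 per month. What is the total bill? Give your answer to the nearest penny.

£109.22

Usage = 20.6 kWh/day × 30 days = 618 kWh
First 500 kWh × £0.138 = £69.00
Next 118 kWh × £0.190 = £22.42
Remaining tier: 0 kWh (not reached)
Energy charge = £91.42; + service £17.80 = £109.22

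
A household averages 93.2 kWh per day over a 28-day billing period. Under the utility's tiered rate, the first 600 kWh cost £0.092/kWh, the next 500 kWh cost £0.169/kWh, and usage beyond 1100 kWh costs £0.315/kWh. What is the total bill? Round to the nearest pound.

Usage = 93.2 kWh/day × 28 days = 2609.6 kWh
First 600 kWh × £0.092 = £55.20
Next 500 kWh × £0.169 = £84.50
Remaining 1509.6 kWh × £0.315 = £475.52
Total = £615.22 ≈ £615

£615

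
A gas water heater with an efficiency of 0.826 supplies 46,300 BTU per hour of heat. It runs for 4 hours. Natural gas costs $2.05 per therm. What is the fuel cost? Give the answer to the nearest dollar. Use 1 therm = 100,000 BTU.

$5

Heat delivered = 46,300 BTU/h × 4 h = 185,200 BTU
Gas input = 185,200 / 0.826 = 224,213 BTU
= 224,213 / 100,000 = 2.242 therm
Cost = 2.242 × $2.05/therm = $4.60 ≈ $5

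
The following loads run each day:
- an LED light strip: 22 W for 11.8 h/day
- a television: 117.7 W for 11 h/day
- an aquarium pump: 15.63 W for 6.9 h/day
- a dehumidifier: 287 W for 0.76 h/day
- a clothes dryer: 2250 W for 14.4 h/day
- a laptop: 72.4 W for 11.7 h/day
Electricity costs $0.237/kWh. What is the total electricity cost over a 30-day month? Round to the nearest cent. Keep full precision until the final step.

$249.76

LED light strip: 22 W × 11.8 h × 30 d = 7,788 Wh = 7.788 kWh
television: 117.7 W × 11 h × 30 d = 38,841 Wh = 38.84 kWh
aquarium pump: 15.63 W × 6.9 h × 30 d = 3,235 Wh = 3.235 kWh
dehumidifier: 287 W × 0.76 h × 30 d = 6,544 Wh = 6.544 kWh
clothes dryer: 2250 W × 14.4 h × 30 d = 972,000 Wh = 972 kWh
laptop: 72.4 W × 11.7 h × 30 d = 25,412 Wh = 25.41 kWh
Total energy = 7.788 + 38.84 + 3.235 + 6.544 + 972 + 25.41 = 1,054 kWh
Cost = 1,054 kWh × $0.237 = $249.76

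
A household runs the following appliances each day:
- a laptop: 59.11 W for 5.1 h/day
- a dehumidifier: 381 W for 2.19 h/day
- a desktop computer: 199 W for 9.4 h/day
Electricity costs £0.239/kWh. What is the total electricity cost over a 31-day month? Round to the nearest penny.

£22.27

laptop: 59.11 W × 5.1 h × 31 d = 9,345 Wh = 9.345 kWh
dehumidifier: 381 W × 2.19 h × 31 d = 25,866 Wh = 25.87 kWh
desktop computer: 199 W × 9.4 h × 31 d = 57,989 Wh = 57.99 kWh
Total energy = 9.345 + 25.87 + 57.99 = 93.2 kWh
Cost = 93.2 kWh × £0.239 = £22.27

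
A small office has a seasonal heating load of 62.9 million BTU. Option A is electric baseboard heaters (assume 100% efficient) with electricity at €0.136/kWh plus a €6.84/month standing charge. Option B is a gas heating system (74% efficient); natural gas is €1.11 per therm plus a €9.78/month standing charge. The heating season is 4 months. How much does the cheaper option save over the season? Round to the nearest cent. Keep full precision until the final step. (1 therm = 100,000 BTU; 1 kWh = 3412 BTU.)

€1551.89

Heat load = 62.9 × 10⁶ BTU = 62,900,000 BTU
Gas: input = 62,900,000 / 0.74 = 85,000,000 BTU = 850 therm → 850 × €1.11 = €943.50; + 4 × €9.78 standing = €982.62
Electric: 62,900,000 BTU / 3412 = 18,430 kWh → × €0.136 = €2,507.15; + 4 × €6.84 standing = €2,534.51
Difference = |€982.62 − €2,534.51| = €1,551.89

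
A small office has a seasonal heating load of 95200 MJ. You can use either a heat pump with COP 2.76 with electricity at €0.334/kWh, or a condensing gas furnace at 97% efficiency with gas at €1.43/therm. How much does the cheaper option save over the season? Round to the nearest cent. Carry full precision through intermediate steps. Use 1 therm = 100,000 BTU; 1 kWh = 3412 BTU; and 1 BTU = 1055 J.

€1870.17

Heat load = 95200 MJ = 95,200,000,000 J / 1055 = 90,236,967 BTU
Gas: input = 90,236,967 / 0.97 = 93,027,801 BTU = 930.3 therm → 930.3 × €1.43 = €1,330.30
Heat pump: 90,236,967 BTU / 3412 = 26,450 kWh heat; / 2.76 = 9,582 kWh in → × €0.334 = €3,200.46
Difference = |€1,330.30 − €3,200.46| = €1,870.17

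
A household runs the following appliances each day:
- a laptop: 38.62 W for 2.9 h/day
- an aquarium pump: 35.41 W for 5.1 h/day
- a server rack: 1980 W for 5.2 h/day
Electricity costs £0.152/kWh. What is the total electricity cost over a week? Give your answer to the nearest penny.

laptop: 38.62 W × 2.9 h × 7 d = 784 Wh = 0.784 kWh
aquarium pump: 35.41 W × 5.1 h × 7 d = 1,264 Wh = 1.264 kWh
server rack: 1980 W × 5.2 h × 7 d = 72,072 Wh = 72.07 kWh
Total energy = 0.784 + 1.264 + 72.07 = 74.12 kWh
Cost = 74.12 kWh × £0.152 = £11.27

£11.27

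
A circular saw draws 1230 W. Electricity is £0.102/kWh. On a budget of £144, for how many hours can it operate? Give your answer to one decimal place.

Energy budget = £144 / £0.102 per kWh = 1,412 kWh = 1,411,765 Wh
Runtime = 1,411,765 Wh / 1230 W = 1,148 h

1147.8 h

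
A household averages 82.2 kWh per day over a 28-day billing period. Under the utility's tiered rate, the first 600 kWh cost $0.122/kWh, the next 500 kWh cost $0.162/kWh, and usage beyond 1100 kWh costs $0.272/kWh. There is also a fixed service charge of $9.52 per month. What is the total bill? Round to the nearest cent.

Usage = 82.2 kWh/day × 28 days = 2301.6 kWh
First 600 kWh × $0.122 = $73.20
Next 500 kWh × $0.162 = $81.00
Remaining 1201.6 kWh × $0.272 = $326.84
Energy charge = $481.04; + service $9.52 = $490.56

$490.56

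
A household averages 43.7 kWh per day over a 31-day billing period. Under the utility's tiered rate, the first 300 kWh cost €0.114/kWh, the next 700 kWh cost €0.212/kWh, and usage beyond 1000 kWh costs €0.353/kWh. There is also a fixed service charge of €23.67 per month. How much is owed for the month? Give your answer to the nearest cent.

Usage = 43.7 kWh/day × 31 days = 1354.7 kWh
First 300 kWh × €0.114 = €34.20
Next 700 kWh × €0.212 = €148.40
Remaining 354.7 kWh × €0.353 = €125.21
Energy charge = €307.81; + service €23.67 = €331.48

€331.48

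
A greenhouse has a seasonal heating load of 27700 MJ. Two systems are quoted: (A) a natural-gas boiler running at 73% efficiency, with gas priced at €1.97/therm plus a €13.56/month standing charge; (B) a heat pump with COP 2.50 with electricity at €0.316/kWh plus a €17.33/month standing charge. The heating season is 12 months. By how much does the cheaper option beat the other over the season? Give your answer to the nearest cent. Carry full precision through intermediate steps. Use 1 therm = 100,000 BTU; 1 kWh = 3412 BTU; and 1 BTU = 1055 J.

€309.36

Heat load = 27700 MJ = 27,700,000,000 J / 1055 = 26,255,924 BTU
Gas: input = 26,255,924 / 0.73 = 35,967,019 BTU = 359.7 therm → 359.7 × €1.97 = €708.55; + 12 × €13.56 standing = €871.27
Heat pump: 26,255,924 BTU / 3412 = 7,695 kWh heat; / 2.50 = 3,078 kWh in → × €0.316 = €972.67; + 12 × €17.33 standing = €1,180.63
Difference = |€871.27 − €1,180.63| = €309.36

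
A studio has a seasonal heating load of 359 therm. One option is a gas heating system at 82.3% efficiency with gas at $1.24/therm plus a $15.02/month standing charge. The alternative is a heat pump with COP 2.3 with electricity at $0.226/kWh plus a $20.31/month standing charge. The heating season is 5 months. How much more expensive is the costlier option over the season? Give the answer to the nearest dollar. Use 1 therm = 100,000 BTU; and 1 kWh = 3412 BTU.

Heat load = 359 therm × 100,000 = 35,900,000 BTU
Gas: input = 35,900,000 / 0.823 = 43,620,899 BTU = 436.2 therm → 436.2 × $1.24 = $540.90; + 5 × $15.02 standing = $616.00
Heat pump: 35,900,000 BTU / 3412 = 10,520 kWh heat; / 2.3 = 4,575 kWh in → × $0.226 = $1,033.87; + 5 × $20.31 standing = $1,135.42
Difference = |$616.00 − $1,135.42| = $519.42 ≈ $519

$519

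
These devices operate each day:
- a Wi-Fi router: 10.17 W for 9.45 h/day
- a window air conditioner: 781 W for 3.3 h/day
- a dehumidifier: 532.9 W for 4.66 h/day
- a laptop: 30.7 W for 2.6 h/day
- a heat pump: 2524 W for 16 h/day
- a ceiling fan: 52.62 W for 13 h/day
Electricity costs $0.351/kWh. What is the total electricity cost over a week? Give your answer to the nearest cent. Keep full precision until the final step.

$113.77

Wi-Fi router: 10.17 W × 9.45 h × 7 d = 673 Wh = 0.6727 kWh
window air conditioner: 781 W × 3.3 h × 7 d = 18,041 Wh = 18.04 kWh
dehumidifier: 532.9 W × 4.66 h × 7 d = 17,383 Wh = 17.38 kWh
laptop: 30.7 W × 2.6 h × 7 d = 559 Wh = 0.5587 kWh
heat pump: 2524 W × 16 h × 7 d = 282,688 Wh = 282.7 kWh
ceiling fan: 52.62 W × 13 h × 7 d = 4,788 Wh = 4.788 kWh
Total energy = 0.6727 + 18.04 + 17.38 + 0.5587 + 282.7 + 4.788 = 324.1 kWh
Cost = 324.1 kWh × $0.351 = $113.77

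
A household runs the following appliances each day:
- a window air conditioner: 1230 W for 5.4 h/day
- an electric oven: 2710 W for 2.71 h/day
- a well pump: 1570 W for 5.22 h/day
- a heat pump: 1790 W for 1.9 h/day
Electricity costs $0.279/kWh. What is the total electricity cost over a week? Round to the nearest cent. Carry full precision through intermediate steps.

$49.96

window air conditioner: 1230 W × 5.4 h × 7 d = 46,494 Wh = 46.49 kWh
electric oven: 2710 W × 2.71 h × 7 d = 51,409 Wh = 51.41 kWh
well pump: 1570 W × 5.22 h × 7 d = 57,368 Wh = 57.37 kWh
heat pump: 1790 W × 1.9 h × 7 d = 23,807 Wh = 23.81 kWh
Total energy = 46.49 + 51.41 + 57.37 + 23.81 = 179.1 kWh
Cost = 179.1 kWh × $0.279 = $49.96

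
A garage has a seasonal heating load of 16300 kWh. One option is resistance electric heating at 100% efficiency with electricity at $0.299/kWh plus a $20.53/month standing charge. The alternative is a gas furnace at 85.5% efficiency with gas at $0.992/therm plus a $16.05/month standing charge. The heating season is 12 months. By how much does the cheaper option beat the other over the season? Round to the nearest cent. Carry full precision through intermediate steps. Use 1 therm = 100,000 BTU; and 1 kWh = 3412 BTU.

$4282.19

Heat load = 16300 kWh × 3412 = 55,615,600 BTU
Gas: input = 55,615,600 / 0.855 = 65,047,485 BTU = 650.5 therm → 650.5 × $0.992 = $645.27; + 12 × $16.05 standing = $837.87
Electric: 55,615,600 BTU / 3412 = 16,300 kWh → × $0.299 = $4,873.70; + 12 × $20.53 standing = $5,120.06
Difference = |$837.87 − $5,120.06| = $4,282.19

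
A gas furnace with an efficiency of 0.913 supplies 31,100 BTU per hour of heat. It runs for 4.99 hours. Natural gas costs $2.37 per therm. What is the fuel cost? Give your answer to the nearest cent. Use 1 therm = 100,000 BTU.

$4.03

Heat delivered = 31,100 BTU/h × 4.99 h = 155,189 BTU
Gas input = 155,189 / 0.913 = 169,977 BTU
= 169,977 / 100,000 = 1.7 therm
Cost = 1.7 × $2.37/therm = $4.03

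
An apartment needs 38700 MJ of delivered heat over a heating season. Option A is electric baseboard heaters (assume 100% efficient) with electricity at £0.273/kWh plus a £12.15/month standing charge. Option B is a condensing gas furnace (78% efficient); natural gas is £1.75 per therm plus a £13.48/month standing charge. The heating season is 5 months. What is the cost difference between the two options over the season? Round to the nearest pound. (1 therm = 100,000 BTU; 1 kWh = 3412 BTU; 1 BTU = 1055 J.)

£2105

Heat load = 38700 MJ = 38,700,000,000 J / 1055 = 36,682,464 BTU
Gas: input = 36,682,464 / 0.78 = 47,028,801 BTU = 470.3 therm → 470.3 × £1.75 = £823.00; + 5 × £13.48 standing = £890.40
Electric: 36,682,464 BTU / 3412 = 10,750 kWh → × £0.273 = £2,935.03; + 5 × £12.15 standing = £2,995.78
Difference = |£890.40 − £2,995.78| = £2,105.37 ≈ £2105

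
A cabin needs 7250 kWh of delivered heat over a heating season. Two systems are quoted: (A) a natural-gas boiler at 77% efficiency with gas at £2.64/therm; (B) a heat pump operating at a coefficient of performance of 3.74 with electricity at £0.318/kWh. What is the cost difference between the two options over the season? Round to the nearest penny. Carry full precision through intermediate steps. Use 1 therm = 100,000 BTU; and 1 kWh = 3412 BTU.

£231.68

Heat load = 7250 kWh × 3412 = 24,737,000 BTU
Gas: input = 24,737,000 / 0.77 = 32,125,974 BTU = 321.3 therm → 321.3 × £2.64 = £848.13
Heat pump: 24,737,000 BTU / 3412 = 7,250 kWh heat; / 3.74 = 1,939 kWh in → × £0.318 = £616.44
Difference = |£848.13 − £616.44| = £231.68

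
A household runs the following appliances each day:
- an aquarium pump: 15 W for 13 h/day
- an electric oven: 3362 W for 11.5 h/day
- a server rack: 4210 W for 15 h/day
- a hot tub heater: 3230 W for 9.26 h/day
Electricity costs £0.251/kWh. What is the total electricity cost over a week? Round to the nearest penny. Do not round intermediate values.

aquarium pump: 15 W × 13 h × 7 d = 1,365 Wh = 1.365 kWh
electric oven: 3362 W × 11.5 h × 7 d = 270,641 Wh = 270.6 kWh
server rack: 4210 W × 15 h × 7 d = 442,050 Wh = 442.1 kWh
hot tub heater: 3230 W × 9.26 h × 7 d = 209,369 Wh = 209.4 kWh
Total energy = 1.365 + 270.6 + 442.1 + 209.4 = 923.4 kWh
Cost = 923.4 kWh × £0.251 = £231.78

£231.78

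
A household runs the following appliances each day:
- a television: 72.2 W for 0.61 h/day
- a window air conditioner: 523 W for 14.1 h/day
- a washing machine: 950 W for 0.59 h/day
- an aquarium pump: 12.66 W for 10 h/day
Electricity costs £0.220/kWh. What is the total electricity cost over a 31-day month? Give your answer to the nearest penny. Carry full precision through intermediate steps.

£55.28

television: 72.2 W × 0.61 h × 31 d = 1,365 Wh = 1.365 kWh
window air conditioner: 523 W × 14.1 h × 31 d = 228,603 Wh = 228.6 kWh
washing machine: 950 W × 0.59 h × 31 d = 17,376 Wh = 17.38 kWh
aquarium pump: 12.66 W × 10 h × 31 d = 3,925 Wh = 3.925 kWh
Total energy = 1.365 + 228.6 + 17.38 + 3.925 = 251.3 kWh
Cost = 251.3 kWh × £0.220 = £55.28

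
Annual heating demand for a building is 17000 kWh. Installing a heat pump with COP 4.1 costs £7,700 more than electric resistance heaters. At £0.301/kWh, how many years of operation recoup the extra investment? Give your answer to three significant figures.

Resistance: 17000 kWh × £0.301 = £5,117.00/yr
Heat pump: 17000 / 4.1 = 4146 kWh in → × £0.301 = £1,248.05/yr
Annual savings = £3,868.95
Payback = £7,700 / £3,868.95 = 1.99 years

1.99 years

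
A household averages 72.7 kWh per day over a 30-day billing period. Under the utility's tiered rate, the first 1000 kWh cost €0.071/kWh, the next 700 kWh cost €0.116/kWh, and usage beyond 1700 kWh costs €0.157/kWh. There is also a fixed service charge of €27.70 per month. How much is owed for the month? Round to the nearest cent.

€255.42

Usage = 72.7 kWh/day × 30 days = 2181 kWh
First 1000 kWh × €0.071 = €71.00
Next 700 kWh × €0.116 = €81.20
Remaining 481 kWh × €0.157 = €75.52
Energy charge = €227.72; + service €27.70 = €255.42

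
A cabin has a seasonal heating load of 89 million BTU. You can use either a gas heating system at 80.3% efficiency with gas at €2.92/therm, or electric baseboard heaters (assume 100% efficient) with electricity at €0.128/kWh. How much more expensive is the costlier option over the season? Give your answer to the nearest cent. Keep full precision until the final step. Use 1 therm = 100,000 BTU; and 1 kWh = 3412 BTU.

€102.44

Heat load = 89 × 10⁶ BTU = 89,000,000 BTU
Gas: input = 89,000,000 / 0.803 = 110,834,371 BTU = 1,108 therm → 1,108 × €2.92 = €3,236.36
Electric: 89,000,000 BTU / 3412 = 26,080 kWh → × €0.128 = €3,338.80
Difference = |€3,236.36 − €3,338.80| = €102.44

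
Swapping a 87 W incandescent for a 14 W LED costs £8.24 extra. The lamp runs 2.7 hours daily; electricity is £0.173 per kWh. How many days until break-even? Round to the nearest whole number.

242 days

Power saved = 87 − 14 = 73 W
Daily energy saved = 73 W × 2.7 h = 197.1 Wh = 0.1971 kWh
Daily savings = 0.1971 × £0.173 = £0.0341
Payback = £8.24 / £0.0341 per day = 241.7 days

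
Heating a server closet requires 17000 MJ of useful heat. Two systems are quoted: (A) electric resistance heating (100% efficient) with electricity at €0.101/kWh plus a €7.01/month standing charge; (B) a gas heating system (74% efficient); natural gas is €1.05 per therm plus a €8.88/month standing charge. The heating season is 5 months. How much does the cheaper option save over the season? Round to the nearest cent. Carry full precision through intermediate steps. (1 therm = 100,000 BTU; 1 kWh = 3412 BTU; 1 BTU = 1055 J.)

Heat load = 17000 MJ = 17,000,000,000 J / 1055 = 16,113,744 BTU
Gas: input = 16,113,744 / 0.74 = 21,775,330 BTU = 217.8 therm → 217.8 × €1.05 = €228.64; + 5 × €8.88 standing = €273.04
Electric: 16,113,744 BTU / 3412 = 4,723 kWh → × €0.101 = €476.99; + 5 × €7.01 standing = €512.04
Difference = |€273.04 − €512.04| = €239.00

€239.00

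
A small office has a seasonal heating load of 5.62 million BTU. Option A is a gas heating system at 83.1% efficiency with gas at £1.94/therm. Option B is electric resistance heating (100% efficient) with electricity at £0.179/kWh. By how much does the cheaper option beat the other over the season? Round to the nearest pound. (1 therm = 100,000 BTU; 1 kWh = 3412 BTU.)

Heat load = 5.62 × 10⁶ BTU = 5,620,000 BTU
Gas: input = 5,620,000 / 0.831 = 6,762,936 BTU = 67.63 therm → 67.63 × £1.94 = £131.20
Electric: 5,620,000 BTU / 3412 = 1,647 kWh → × £0.179 = £294.84
Difference = |£131.20 − £294.84| = £163.63 ≈ £164

£164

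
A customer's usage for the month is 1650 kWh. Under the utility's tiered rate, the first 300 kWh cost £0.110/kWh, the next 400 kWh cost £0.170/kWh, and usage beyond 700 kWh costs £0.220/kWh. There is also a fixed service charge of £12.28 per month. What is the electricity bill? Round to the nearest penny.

First 300 kWh × £0.110 = £33.00
Next 400 kWh × £0.170 = £68.00
Remaining 950 kWh × £0.220 = £209.00
Energy charge = £310.00; + service £12.28 = £322.28

£322.28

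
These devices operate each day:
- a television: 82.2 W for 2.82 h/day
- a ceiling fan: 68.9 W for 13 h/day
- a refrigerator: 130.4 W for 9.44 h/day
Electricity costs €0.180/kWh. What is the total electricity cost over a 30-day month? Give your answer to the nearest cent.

€12.74

television: 82.2 W × 2.82 h × 30 d = 6,954 Wh = 6.954 kWh
ceiling fan: 68.9 W × 13 h × 30 d = 26,871 Wh = 26.87 kWh
refrigerator: 130.4 W × 9.44 h × 30 d = 36,929 Wh = 36.93 kWh
Total energy = 6.954 + 26.87 + 36.93 = 70.75 kWh
Cost = 70.75 kWh × €0.180 = €12.74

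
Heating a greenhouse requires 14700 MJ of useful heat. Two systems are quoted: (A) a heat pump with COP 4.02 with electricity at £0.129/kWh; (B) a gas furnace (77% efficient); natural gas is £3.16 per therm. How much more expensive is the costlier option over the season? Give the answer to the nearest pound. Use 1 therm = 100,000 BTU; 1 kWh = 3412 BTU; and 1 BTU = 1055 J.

Heat load = 14700 MJ = 14,700,000,000 J / 1055 = 13,933,649 BTU
Gas: input = 13,933,649 / 0.770 = 18,095,648 BTU = 181 therm → 181 × £3.16 = £571.82
Heat pump: 13,933,649 BTU / 3412 = 4,084 kWh heat; / 4.02 = 1,016 kWh in → × £0.129 = £131.04
Difference = |£571.82 − £131.04| = £440.78 ≈ £441

£441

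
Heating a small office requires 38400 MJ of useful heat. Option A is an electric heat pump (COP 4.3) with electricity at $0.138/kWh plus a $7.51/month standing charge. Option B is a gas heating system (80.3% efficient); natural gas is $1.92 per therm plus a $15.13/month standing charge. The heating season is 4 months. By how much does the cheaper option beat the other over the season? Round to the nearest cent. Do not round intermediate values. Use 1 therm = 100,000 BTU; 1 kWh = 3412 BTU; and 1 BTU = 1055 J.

$558.41

Heat load = 38400 MJ = 38,400,000,000 J / 1055 = 36,398,104 BTU
Gas: input = 36,398,104 / 0.803 = 45,327,652 BTU = 453.3 therm → 453.3 × $1.92 = $870.29; + 4 × $15.13 standing = $930.81
Heat pump: 36,398,104 BTU / 3412 = 10,670 kWh heat; / 4.3 = 2,481 kWh in → × $0.138 = $342.36; + 4 × $7.51 standing = $372.40
Difference = |$930.81 − $372.40| = $558.41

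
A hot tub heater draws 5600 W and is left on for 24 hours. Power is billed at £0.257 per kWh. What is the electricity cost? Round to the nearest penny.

£34.54

Energy = 5600 W × 24 h = 134,400 Wh = 134.4 kWh
Cost = 134.4 kWh × £0.257/kWh = £34.54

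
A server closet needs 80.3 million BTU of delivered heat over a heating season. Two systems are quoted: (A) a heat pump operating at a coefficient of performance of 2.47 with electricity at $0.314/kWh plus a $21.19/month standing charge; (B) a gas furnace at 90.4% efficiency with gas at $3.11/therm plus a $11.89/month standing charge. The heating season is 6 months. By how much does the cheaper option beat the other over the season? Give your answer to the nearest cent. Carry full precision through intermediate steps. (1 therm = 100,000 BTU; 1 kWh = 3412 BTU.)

$285.11

Heat load = 80.3 × 10⁶ BTU = 80,300,000 BTU
Gas: input = 80,300,000 / 0.904 = 88,827,434 BTU = 888.3 therm → 888.3 × $3.11 = $2,762.53; + 6 × $11.89 standing = $2,833.87
Heat pump: 80,300,000 BTU / 3412 = 23,530 kWh heat; / 2.47 = 9,528 kWh in → × $0.314 = $2,991.85; + 6 × $21.19 standing = $3,118.99
Difference = |$2,833.87 − $3,118.99| = $285.11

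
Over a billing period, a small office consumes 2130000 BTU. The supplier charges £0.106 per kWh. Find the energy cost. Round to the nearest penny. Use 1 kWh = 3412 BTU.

2130000 BTU × (0.00029308 kWh/BTU) = 624.3 kWh
Cost = 624.3 kWh × £0.106/kWh = £66.17

£66.17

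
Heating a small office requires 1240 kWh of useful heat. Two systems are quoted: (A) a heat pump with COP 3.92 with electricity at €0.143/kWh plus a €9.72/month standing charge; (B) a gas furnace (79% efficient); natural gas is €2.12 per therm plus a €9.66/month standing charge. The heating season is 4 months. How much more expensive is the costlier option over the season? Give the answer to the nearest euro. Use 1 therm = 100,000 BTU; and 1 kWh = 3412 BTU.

€68

Heat load = 1240 kWh × 3412 = 4,230,880 BTU
Gas: input = 4,230,880 / 0.79 = 5,355,544 BTU = 53.56 therm → 53.56 × €2.12 = €113.54; + 4 × €9.66 standing = €152.18
Heat pump: 4,230,880 BTU / 3412 = 1,240 kWh heat; / 3.92 = 316.3 kWh in → × €0.143 = €45.23; + 4 × €9.72 standing = €84.11
Difference = |€152.18 − €84.11| = €68.06 ≈ €68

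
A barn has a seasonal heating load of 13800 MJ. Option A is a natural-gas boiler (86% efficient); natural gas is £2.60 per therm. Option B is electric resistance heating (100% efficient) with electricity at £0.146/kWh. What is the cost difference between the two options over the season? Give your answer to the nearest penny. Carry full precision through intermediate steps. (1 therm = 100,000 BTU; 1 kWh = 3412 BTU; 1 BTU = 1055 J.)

Heat load = 13800 MJ = 13,800,000,000 J / 1055 = 13,080,569 BTU
Gas: input = 13,080,569 / 0.86 = 15,209,964 BTU = 152.1 therm → 152.1 × £2.60 = £395.46
Electric: 13,080,569 BTU / 3412 = 3,834 kWh → × £0.146 = £559.72
Difference = |£395.46 − £559.72| = £164.26

£164.26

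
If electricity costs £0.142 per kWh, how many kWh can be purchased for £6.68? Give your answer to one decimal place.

47.0 kWh

£6.68 / £0.142 per kWh = 47.04 kWh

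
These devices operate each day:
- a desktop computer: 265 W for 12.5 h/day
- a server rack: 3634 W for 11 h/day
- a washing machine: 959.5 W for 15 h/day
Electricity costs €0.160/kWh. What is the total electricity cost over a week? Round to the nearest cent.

desktop computer: 265 W × 12.5 h × 7 d = 23,188 Wh = 23.19 kWh
server rack: 3634 W × 11 h × 7 d = 279,818 Wh = 279.8 kWh
washing machine: 959.5 W × 15 h × 7 d = 100,748 Wh = 100.7 kWh
Total energy = 23.19 + 279.8 + 100.7 = 403.8 kWh
Cost = 403.8 kWh × €0.160 = €64.60

€64.60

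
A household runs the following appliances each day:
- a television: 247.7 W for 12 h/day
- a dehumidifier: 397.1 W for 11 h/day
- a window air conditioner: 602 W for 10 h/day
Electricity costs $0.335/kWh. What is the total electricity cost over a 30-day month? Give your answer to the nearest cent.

television: 247.7 W × 12 h × 30 d = 89,172 Wh = 89.17 kWh
dehumidifier: 397.1 W × 11 h × 30 d = 131,043 Wh = 131 kWh
window air conditioner: 602 W × 10 h × 30 d = 180,600 Wh = 180.6 kWh
Total energy = 89.17 + 131 + 180.6 = 400.8 kWh
Cost = 400.8 kWh × $0.335 = $134.27

$134.27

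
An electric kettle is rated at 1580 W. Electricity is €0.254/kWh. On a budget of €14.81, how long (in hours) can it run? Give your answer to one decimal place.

Energy budget = €14.81 / €0.254 per kWh = 58.31 kWh = 58,307 Wh
Runtime = 58,307 Wh / 1580 W = 36.9 h

36.9 h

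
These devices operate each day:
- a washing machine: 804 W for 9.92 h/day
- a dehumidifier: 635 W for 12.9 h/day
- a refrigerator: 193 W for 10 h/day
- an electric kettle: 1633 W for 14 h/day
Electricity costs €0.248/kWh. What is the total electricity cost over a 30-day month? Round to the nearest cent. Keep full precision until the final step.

€304.74

washing machine: 804 W × 9.92 h × 30 d = 239,270 Wh = 239.3 kWh
dehumidifier: 635 W × 12.9 h × 30 d = 245,745 Wh = 245.7 kWh
refrigerator: 193 W × 10 h × 30 d = 57,900 Wh = 57.9 kWh
electric kettle: 1633 W × 14 h × 30 d = 685,860 Wh = 685.9 kWh
Total energy = 239.3 + 245.7 + 57.9 + 685.9 = 1,229 kWh
Cost = 1,229 kWh × €0.248 = €304.74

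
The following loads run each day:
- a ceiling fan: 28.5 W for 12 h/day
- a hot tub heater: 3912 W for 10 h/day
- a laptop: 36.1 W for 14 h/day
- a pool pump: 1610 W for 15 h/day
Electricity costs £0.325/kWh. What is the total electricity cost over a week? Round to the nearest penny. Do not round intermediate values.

£145.87

ceiling fan: 28.5 W × 12 h × 7 d = 2,394 Wh = 2.394 kWh
hot tub heater: 3912 W × 10 h × 7 d = 273,840 Wh = 273.8 kWh
laptop: 36.1 W × 14 h × 7 d = 3,538 Wh = 3.538 kWh
pool pump: 1610 W × 15 h × 7 d = 169,050 Wh = 169.1 kWh
Total energy = 2.394 + 273.8 + 3.538 + 169.1 = 448.8 kWh
Cost = 448.8 kWh × £0.325 = £145.87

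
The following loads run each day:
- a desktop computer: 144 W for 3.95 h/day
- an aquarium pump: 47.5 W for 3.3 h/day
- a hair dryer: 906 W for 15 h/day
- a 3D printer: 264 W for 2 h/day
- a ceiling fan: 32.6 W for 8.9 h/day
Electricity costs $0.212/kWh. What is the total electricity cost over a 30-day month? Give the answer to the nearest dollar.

$96

desktop computer: 144 W × 3.95 h × 30 d = 17,064 Wh = 17.06 kWh
aquarium pump: 47.5 W × 3.3 h × 30 d = 4,702 Wh = 4.702 kWh
hair dryer: 906 W × 15 h × 30 d = 407,700 Wh = 407.7 kWh
3D printer: 264 W × 2 h × 30 d = 15,840 Wh = 15.84 kWh
ceiling fan: 32.6 W × 8.9 h × 30 d = 8,704 Wh = 8.704 kWh
Total energy = 17.06 + 4.702 + 407.7 + 15.84 + 8.704 = 454 kWh
Cost = 454 kWh × $0.212 = $96.25 ≈ $96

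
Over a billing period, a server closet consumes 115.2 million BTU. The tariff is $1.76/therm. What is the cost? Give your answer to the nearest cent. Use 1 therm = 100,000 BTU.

115.2 million BTU × (10 therm/million BTU) = 1,152 therm
Cost = 1,152 therm × $1.76/therm = $2,027.52

$2027.52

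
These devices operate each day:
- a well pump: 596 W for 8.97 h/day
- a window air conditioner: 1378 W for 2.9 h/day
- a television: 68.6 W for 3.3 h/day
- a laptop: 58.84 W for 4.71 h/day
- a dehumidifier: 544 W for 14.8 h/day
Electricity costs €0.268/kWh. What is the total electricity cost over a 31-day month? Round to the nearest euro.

well pump: 596 W × 8.97 h × 31 d = 165,730 Wh = 165.7 kWh
window air conditioner: 1378 W × 2.9 h × 31 d = 123,882 Wh = 123.9 kWh
television: 68.6 W × 3.3 h × 31 d = 7,018 Wh = 7.018 kWh
laptop: 58.84 W × 4.71 h × 31 d = 8,591 Wh = 8.591 kWh
dehumidifier: 544 W × 14.8 h × 31 d = 249,587 Wh = 249.6 kWh
Total energy = 165.7 + 123.9 + 7.018 + 8.591 + 249.6 = 554.8 kWh
Cost = 554.8 kWh × €0.268 = €148.69 ≈ €149

€149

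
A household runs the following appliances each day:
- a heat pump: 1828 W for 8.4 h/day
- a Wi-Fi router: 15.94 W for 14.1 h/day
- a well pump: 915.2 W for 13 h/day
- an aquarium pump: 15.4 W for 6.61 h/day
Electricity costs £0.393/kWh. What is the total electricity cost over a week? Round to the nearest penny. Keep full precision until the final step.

£75.87

heat pump: 1828 W × 8.4 h × 7 d = 107,486 Wh = 107.5 kWh
Wi-Fi router: 15.94 W × 14.1 h × 7 d = 1,573 Wh = 1.573 kWh
well pump: 915.2 W × 13 h × 7 d = 83,283 Wh = 83.28 kWh
aquarium pump: 15.4 W × 6.61 h × 7 d = 713 Wh = 0.7126 kWh
Total energy = 107.5 + 1.573 + 83.28 + 0.7126 = 193.1 kWh
Cost = 193.1 kWh × £0.393 = £75.87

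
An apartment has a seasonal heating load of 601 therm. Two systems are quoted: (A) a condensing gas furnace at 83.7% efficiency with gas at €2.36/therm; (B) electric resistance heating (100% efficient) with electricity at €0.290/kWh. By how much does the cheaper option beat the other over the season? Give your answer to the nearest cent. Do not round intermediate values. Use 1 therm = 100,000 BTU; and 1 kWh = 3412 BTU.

Heat load = 601 therm × 100,000 = 60,100,000 BTU
Gas: input = 60,100,000 / 0.837 = 71,804,062 BTU = 718 therm → 718 × €2.36 = €1,694.58
Electric: 60,100,000 BTU / 3412 = 17,610 kWh → × €0.290 = €5,108.15
Difference = |€1,694.58 − €5,108.15| = €3,413.57

€3413.57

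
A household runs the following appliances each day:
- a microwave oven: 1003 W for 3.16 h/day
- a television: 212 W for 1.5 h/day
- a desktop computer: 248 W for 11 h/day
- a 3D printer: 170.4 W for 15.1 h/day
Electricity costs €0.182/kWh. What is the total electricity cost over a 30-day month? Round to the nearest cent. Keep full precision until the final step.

microwave oven: 1003 W × 3.16 h × 30 d = 95,084 Wh = 95.08 kWh
television: 212 W × 1.5 h × 30 d = 9,540 Wh = 9.54 kWh
desktop computer: 248 W × 11 h × 30 d = 81,840 Wh = 81.84 kWh
3D printer: 170.4 W × 15.1 h × 30 d = 77,191 Wh = 77.19 kWh
Total energy = 95.08 + 9.54 + 81.84 + 77.19 = 263.7 kWh
Cost = 263.7 kWh × €0.182 = €47.99

€47.99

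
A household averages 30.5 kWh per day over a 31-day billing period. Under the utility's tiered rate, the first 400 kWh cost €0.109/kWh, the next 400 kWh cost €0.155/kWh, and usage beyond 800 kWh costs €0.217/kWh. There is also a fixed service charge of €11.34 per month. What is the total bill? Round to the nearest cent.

Usage = 30.5 kWh/day × 31 days = 945.5 kWh
First 400 kWh × €0.109 = €43.60
Next 400 kWh × €0.155 = €62.00
Remaining 145.5 kWh × €0.217 = €31.57
Energy charge = €137.17; + service €11.34 = €148.51

€148.51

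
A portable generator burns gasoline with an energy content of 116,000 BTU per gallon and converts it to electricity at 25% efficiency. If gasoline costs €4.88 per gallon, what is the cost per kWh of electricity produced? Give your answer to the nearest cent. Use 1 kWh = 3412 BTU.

Electrical output per gallon = 116,000 BTU × 0.25 / 3412 BTU/kWh = 8.499 kWh
Cost per kWh = €4.88 / 8.499 kWh = €0.574

€0.57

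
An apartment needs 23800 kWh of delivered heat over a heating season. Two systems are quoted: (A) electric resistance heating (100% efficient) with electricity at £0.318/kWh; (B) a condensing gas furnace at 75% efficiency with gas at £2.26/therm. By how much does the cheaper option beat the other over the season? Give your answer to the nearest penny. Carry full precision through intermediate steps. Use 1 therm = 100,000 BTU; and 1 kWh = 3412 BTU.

Heat load = 23800 kWh × 3412 = 81,205,600 BTU
Gas: input = 81,205,600 / 0.75 = 108,274,133 BTU = 1,083 therm → 1,083 × £2.26 = £2,447.00
Electric: 81,205,600 BTU / 3412 = 23,800 kWh → × £0.318 = £7,568.40
Difference = |£2,447.00 − £7,568.40| = £5,121.40

£5121.40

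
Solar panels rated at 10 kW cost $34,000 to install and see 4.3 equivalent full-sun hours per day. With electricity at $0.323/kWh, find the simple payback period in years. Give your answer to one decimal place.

Daily generation = 10 kW × 4.3 h = 43 kWh
Annual generation = 43 × 365 = 15695 kWh
Annual savings = 15695 × $0.323 = $5,069.49
Payback = $34,000 / $5,069.49 = 6.71 years

6.7 years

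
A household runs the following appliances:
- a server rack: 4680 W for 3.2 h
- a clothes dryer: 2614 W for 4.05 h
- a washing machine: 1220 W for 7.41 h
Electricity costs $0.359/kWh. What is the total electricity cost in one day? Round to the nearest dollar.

server rack: 4680 W × 3.2 h = 14,976 Wh = 14.98 kWh
clothes dryer: 2614 W × 4.05 h = 10,587 Wh = 10.59 kWh
washing machine: 1220 W × 7.41 h = 9,040 Wh = 9.04 kWh
Total energy = 14.98 + 10.59 + 9.04 = 34.6 kWh
Cost = 34.6 kWh × $0.359 = $12.42 ≈ $12

$12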